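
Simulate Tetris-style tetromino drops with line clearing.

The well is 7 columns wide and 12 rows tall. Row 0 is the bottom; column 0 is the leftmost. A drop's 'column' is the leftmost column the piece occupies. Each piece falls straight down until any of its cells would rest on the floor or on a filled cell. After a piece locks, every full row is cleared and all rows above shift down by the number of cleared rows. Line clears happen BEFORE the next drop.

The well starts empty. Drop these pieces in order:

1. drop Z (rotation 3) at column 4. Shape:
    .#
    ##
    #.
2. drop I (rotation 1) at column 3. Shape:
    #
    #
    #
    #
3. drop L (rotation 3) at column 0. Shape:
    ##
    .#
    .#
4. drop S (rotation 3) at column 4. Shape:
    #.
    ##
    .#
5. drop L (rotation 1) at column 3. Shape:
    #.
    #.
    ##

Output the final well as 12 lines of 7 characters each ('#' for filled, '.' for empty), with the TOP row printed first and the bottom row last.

Drop 1: Z rot3 at col 4 lands with bottom-row=0; cleared 0 line(s) (total 0); column heights now [0 0 0 0 2 3 0], max=3
Drop 2: I rot1 at col 3 lands with bottom-row=0; cleared 0 line(s) (total 0); column heights now [0 0 0 4 2 3 0], max=4
Drop 3: L rot3 at col 0 lands with bottom-row=0; cleared 0 line(s) (total 0); column heights now [3 3 0 4 2 3 0], max=4
Drop 4: S rot3 at col 4 lands with bottom-row=3; cleared 0 line(s) (total 0); column heights now [3 3 0 4 6 5 0], max=6
Drop 5: L rot1 at col 3 lands with bottom-row=6; cleared 0 line(s) (total 0); column heights now [3 3 0 9 7 5 0], max=9

Answer: .......
.......
.......
...#...
...#...
...##..
....#..
....##.
...#.#.
##.#.#.
.#.###.
.#.##..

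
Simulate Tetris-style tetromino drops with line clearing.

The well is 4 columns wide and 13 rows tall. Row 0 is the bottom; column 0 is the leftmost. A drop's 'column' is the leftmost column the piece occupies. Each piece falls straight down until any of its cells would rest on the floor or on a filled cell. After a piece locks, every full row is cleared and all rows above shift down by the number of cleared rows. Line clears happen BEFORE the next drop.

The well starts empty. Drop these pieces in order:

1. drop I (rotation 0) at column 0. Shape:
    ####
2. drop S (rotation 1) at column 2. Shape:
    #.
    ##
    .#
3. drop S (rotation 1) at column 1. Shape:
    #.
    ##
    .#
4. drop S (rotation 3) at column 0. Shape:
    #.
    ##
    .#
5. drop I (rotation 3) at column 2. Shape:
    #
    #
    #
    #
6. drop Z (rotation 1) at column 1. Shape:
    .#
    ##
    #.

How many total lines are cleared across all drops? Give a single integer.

Drop 1: I rot0 at col 0 lands with bottom-row=0; cleared 1 line(s) (total 1); column heights now [0 0 0 0], max=0
Drop 2: S rot1 at col 2 lands with bottom-row=0; cleared 0 line(s) (total 1); column heights now [0 0 3 2], max=3
Drop 3: S rot1 at col 1 lands with bottom-row=3; cleared 0 line(s) (total 1); column heights now [0 6 5 2], max=6
Drop 4: S rot3 at col 0 lands with bottom-row=6; cleared 0 line(s) (total 1); column heights now [9 8 5 2], max=9
Drop 5: I rot3 at col 2 lands with bottom-row=5; cleared 0 line(s) (total 1); column heights now [9 8 9 2], max=9
Drop 6: Z rot1 at col 1 lands with bottom-row=8; cleared 0 line(s) (total 1); column heights now [9 10 11 2], max=11

Answer: 1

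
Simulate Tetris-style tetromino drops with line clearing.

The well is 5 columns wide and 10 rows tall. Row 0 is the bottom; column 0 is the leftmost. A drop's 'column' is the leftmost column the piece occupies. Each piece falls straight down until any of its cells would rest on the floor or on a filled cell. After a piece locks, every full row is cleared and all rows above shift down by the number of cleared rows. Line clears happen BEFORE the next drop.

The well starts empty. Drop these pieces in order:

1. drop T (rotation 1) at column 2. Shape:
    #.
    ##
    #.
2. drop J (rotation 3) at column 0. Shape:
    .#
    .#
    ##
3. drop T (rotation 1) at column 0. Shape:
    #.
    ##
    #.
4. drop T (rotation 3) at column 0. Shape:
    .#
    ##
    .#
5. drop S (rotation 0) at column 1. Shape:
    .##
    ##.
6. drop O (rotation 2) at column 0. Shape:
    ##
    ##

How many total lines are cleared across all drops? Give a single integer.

Drop 1: T rot1 at col 2 lands with bottom-row=0; cleared 0 line(s) (total 0); column heights now [0 0 3 2 0], max=3
Drop 2: J rot3 at col 0 lands with bottom-row=0; cleared 0 line(s) (total 0); column heights now [1 3 3 2 0], max=3
Drop 3: T rot1 at col 0 lands with bottom-row=2; cleared 0 line(s) (total 0); column heights now [5 4 3 2 0], max=5
Drop 4: T rot3 at col 0 lands with bottom-row=4; cleared 0 line(s) (total 0); column heights now [6 7 3 2 0], max=7
Drop 5: S rot0 at col 1 lands with bottom-row=7; cleared 0 line(s) (total 0); column heights now [6 8 9 9 0], max=9
Drop 6: O rot2 at col 0 lands with bottom-row=8; cleared 0 line(s) (total 0); column heights now [10 10 9 9 0], max=10

Answer: 0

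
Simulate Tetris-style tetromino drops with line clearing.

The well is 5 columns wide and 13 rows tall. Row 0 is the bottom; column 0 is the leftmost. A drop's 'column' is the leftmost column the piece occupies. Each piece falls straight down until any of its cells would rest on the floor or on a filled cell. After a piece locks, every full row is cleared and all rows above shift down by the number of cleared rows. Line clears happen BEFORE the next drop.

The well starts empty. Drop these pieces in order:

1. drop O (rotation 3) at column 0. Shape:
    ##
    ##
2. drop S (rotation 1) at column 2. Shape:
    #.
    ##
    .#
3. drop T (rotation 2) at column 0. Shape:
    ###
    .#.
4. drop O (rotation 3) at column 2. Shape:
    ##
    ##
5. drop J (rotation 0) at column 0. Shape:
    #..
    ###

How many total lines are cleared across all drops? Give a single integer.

Answer: 0

Derivation:
Drop 1: O rot3 at col 0 lands with bottom-row=0; cleared 0 line(s) (total 0); column heights now [2 2 0 0 0], max=2
Drop 2: S rot1 at col 2 lands with bottom-row=0; cleared 0 line(s) (total 0); column heights now [2 2 3 2 0], max=3
Drop 3: T rot2 at col 0 lands with bottom-row=2; cleared 0 line(s) (total 0); column heights now [4 4 4 2 0], max=4
Drop 4: O rot3 at col 2 lands with bottom-row=4; cleared 0 line(s) (total 0); column heights now [4 4 6 6 0], max=6
Drop 5: J rot0 at col 0 lands with bottom-row=6; cleared 0 line(s) (total 0); column heights now [8 7 7 6 0], max=8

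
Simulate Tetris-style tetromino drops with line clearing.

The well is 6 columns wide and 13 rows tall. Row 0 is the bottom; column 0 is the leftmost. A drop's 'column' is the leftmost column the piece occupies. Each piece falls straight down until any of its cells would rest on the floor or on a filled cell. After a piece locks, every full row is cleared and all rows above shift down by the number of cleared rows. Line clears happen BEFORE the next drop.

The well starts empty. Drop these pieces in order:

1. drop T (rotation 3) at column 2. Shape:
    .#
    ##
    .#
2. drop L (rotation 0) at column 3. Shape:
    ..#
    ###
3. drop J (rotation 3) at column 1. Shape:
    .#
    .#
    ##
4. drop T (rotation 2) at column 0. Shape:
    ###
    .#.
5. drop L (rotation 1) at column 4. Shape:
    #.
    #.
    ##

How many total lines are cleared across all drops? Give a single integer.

Drop 1: T rot3 at col 2 lands with bottom-row=0; cleared 0 line(s) (total 0); column heights now [0 0 2 3 0 0], max=3
Drop 2: L rot0 at col 3 lands with bottom-row=3; cleared 0 line(s) (total 0); column heights now [0 0 2 4 4 5], max=5
Drop 3: J rot3 at col 1 lands with bottom-row=2; cleared 0 line(s) (total 0); column heights now [0 3 5 4 4 5], max=5
Drop 4: T rot2 at col 0 lands with bottom-row=4; cleared 0 line(s) (total 0); column heights now [6 6 6 4 4 5], max=6
Drop 5: L rot1 at col 4 lands with bottom-row=5; cleared 0 line(s) (total 0); column heights now [6 6 6 4 8 6], max=8

Answer: 0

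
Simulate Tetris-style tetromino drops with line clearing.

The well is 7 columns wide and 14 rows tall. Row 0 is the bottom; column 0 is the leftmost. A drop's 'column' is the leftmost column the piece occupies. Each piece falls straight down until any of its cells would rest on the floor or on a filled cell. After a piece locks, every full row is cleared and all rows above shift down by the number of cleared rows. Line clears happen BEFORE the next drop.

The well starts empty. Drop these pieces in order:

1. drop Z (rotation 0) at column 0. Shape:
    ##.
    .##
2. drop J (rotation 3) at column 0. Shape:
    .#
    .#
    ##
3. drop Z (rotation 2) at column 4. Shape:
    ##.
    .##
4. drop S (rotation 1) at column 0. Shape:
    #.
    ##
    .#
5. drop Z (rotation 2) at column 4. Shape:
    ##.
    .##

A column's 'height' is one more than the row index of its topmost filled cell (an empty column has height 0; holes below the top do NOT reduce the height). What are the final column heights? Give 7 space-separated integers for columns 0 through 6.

Drop 1: Z rot0 at col 0 lands with bottom-row=0; cleared 0 line(s) (total 0); column heights now [2 2 1 0 0 0 0], max=2
Drop 2: J rot3 at col 0 lands with bottom-row=2; cleared 0 line(s) (total 0); column heights now [3 5 1 0 0 0 0], max=5
Drop 3: Z rot2 at col 4 lands with bottom-row=0; cleared 0 line(s) (total 0); column heights now [3 5 1 0 2 2 1], max=5
Drop 4: S rot1 at col 0 lands with bottom-row=5; cleared 0 line(s) (total 0); column heights now [8 7 1 0 2 2 1], max=8
Drop 5: Z rot2 at col 4 lands with bottom-row=2; cleared 0 line(s) (total 0); column heights now [8 7 1 0 4 4 3], max=8

Answer: 8 7 1 0 4 4 3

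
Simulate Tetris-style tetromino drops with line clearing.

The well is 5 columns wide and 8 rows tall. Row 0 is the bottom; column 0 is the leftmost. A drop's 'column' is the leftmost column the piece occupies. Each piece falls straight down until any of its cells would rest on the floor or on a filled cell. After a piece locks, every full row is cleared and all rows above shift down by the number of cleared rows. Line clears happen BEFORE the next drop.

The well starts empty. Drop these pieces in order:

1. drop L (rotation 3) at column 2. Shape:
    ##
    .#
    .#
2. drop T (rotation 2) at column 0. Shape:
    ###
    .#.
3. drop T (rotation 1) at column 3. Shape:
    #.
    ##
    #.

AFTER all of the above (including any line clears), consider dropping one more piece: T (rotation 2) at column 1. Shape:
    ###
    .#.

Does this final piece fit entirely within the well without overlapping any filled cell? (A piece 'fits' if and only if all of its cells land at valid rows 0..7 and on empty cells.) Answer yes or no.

Answer: yes

Derivation:
Drop 1: L rot3 at col 2 lands with bottom-row=0; cleared 0 line(s) (total 0); column heights now [0 0 3 3 0], max=3
Drop 2: T rot2 at col 0 lands with bottom-row=2; cleared 0 line(s) (total 0); column heights now [4 4 4 3 0], max=4
Drop 3: T rot1 at col 3 lands with bottom-row=3; cleared 0 line(s) (total 0); column heights now [4 4 4 6 5], max=6
Test piece T rot2 at col 1 (width 3): heights before test = [4 4 4 6 5]; fits = True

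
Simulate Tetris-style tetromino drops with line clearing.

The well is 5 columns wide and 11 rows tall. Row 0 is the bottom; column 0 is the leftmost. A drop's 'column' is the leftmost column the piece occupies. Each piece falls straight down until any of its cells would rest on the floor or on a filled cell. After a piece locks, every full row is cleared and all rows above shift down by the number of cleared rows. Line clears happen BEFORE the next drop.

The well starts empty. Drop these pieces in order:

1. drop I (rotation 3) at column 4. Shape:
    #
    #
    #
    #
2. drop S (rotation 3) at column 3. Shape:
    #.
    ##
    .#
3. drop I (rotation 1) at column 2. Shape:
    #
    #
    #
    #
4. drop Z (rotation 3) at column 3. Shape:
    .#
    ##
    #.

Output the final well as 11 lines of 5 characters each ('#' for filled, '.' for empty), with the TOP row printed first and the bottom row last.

Drop 1: I rot3 at col 4 lands with bottom-row=0; cleared 0 line(s) (total 0); column heights now [0 0 0 0 4], max=4
Drop 2: S rot3 at col 3 lands with bottom-row=4; cleared 0 line(s) (total 0); column heights now [0 0 0 7 6], max=7
Drop 3: I rot1 at col 2 lands with bottom-row=0; cleared 0 line(s) (total 0); column heights now [0 0 4 7 6], max=7
Drop 4: Z rot3 at col 3 lands with bottom-row=7; cleared 0 line(s) (total 0); column heights now [0 0 4 9 10], max=10

Answer: .....
....#
...##
...#.
...#.
...##
....#
..#.#
..#.#
..#.#
..#.#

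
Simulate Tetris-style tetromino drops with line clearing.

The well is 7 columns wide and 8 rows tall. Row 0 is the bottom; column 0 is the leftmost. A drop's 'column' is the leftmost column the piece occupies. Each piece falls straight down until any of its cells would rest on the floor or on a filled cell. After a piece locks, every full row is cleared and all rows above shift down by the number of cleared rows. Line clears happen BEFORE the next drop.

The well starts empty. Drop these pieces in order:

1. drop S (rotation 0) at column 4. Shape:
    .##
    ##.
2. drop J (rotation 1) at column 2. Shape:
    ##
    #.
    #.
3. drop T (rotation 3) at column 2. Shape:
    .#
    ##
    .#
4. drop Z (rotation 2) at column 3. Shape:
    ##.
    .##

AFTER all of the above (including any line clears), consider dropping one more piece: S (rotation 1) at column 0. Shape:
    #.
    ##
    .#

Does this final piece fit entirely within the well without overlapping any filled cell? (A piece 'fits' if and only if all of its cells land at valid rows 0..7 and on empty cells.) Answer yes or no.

Drop 1: S rot0 at col 4 lands with bottom-row=0; cleared 0 line(s) (total 0); column heights now [0 0 0 0 1 2 2], max=2
Drop 2: J rot1 at col 2 lands with bottom-row=0; cleared 0 line(s) (total 0); column heights now [0 0 3 3 1 2 2], max=3
Drop 3: T rot3 at col 2 lands with bottom-row=3; cleared 0 line(s) (total 0); column heights now [0 0 5 6 1 2 2], max=6
Drop 4: Z rot2 at col 3 lands with bottom-row=5; cleared 0 line(s) (total 0); column heights now [0 0 5 7 7 6 2], max=7
Test piece S rot1 at col 0 (width 2): heights before test = [0 0 5 7 7 6 2]; fits = True

Answer: yes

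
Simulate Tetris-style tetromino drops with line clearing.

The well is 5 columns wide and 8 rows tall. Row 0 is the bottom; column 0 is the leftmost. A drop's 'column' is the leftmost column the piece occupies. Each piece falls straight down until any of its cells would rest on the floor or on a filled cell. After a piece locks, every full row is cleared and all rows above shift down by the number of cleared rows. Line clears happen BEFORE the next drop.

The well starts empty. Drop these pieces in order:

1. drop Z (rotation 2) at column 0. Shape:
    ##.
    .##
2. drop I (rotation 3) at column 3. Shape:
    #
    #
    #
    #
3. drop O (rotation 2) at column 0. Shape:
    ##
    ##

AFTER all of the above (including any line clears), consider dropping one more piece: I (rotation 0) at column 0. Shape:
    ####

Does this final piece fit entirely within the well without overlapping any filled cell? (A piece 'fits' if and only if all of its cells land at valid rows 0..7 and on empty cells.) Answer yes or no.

Drop 1: Z rot2 at col 0 lands with bottom-row=0; cleared 0 line(s) (total 0); column heights now [2 2 1 0 0], max=2
Drop 2: I rot3 at col 3 lands with bottom-row=0; cleared 0 line(s) (total 0); column heights now [2 2 1 4 0], max=4
Drop 3: O rot2 at col 0 lands with bottom-row=2; cleared 0 line(s) (total 0); column heights now [4 4 1 4 0], max=4
Test piece I rot0 at col 0 (width 4): heights before test = [4 4 1 4 0]; fits = True

Answer: yes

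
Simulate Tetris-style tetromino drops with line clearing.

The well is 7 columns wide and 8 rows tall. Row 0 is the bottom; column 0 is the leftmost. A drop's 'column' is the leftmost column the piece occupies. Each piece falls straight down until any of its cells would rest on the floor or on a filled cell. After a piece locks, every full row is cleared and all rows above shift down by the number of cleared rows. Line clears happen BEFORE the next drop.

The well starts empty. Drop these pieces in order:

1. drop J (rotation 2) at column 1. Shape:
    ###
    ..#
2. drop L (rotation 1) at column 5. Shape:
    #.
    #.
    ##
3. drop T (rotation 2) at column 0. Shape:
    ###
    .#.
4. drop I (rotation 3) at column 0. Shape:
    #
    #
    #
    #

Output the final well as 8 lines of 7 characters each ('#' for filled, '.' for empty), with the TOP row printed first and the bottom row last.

Drop 1: J rot2 at col 1 lands with bottom-row=0; cleared 0 line(s) (total 0); column heights now [0 2 2 2 0 0 0], max=2
Drop 2: L rot1 at col 5 lands with bottom-row=0; cleared 0 line(s) (total 0); column heights now [0 2 2 2 0 3 1], max=3
Drop 3: T rot2 at col 0 lands with bottom-row=2; cleared 0 line(s) (total 0); column heights now [4 4 4 2 0 3 1], max=4
Drop 4: I rot3 at col 0 lands with bottom-row=4; cleared 0 line(s) (total 0); column heights now [8 4 4 2 0 3 1], max=8

Answer: #......
#......
#......
#......
###....
.#...#.
.###.#.
...#.##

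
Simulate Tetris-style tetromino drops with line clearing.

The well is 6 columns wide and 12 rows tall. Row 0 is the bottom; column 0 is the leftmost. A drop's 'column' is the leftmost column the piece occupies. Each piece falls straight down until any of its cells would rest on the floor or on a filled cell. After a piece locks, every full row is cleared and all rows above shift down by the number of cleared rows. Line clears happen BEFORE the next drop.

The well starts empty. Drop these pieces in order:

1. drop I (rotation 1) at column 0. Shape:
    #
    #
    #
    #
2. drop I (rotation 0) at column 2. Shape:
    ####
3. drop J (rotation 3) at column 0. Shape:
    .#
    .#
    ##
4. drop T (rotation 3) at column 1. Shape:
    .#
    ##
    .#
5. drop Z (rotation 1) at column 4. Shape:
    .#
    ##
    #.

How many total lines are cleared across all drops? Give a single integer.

Answer: 0

Derivation:
Drop 1: I rot1 at col 0 lands with bottom-row=0; cleared 0 line(s) (total 0); column heights now [4 0 0 0 0 0], max=4
Drop 2: I rot0 at col 2 lands with bottom-row=0; cleared 0 line(s) (total 0); column heights now [4 0 1 1 1 1], max=4
Drop 3: J rot3 at col 0 lands with bottom-row=4; cleared 0 line(s) (total 0); column heights now [5 7 1 1 1 1], max=7
Drop 4: T rot3 at col 1 lands with bottom-row=6; cleared 0 line(s) (total 0); column heights now [5 8 9 1 1 1], max=9
Drop 5: Z rot1 at col 4 lands with bottom-row=1; cleared 0 line(s) (total 0); column heights now [5 8 9 1 3 4], max=9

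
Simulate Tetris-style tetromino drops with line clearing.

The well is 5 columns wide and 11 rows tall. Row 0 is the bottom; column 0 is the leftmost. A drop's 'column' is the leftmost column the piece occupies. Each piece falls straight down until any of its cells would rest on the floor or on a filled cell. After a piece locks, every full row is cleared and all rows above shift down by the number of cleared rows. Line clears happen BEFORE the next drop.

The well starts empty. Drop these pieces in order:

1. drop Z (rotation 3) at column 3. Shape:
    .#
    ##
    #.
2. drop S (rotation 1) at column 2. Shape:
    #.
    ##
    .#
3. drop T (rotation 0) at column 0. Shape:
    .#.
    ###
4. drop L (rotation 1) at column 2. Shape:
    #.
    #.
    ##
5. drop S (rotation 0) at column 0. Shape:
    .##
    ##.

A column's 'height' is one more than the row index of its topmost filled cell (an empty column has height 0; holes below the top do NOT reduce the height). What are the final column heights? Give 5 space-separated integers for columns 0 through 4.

Drop 1: Z rot3 at col 3 lands with bottom-row=0; cleared 0 line(s) (total 0); column heights now [0 0 0 2 3], max=3
Drop 2: S rot1 at col 2 lands with bottom-row=2; cleared 0 line(s) (total 0); column heights now [0 0 5 4 3], max=5
Drop 3: T rot0 at col 0 lands with bottom-row=5; cleared 0 line(s) (total 0); column heights now [6 7 6 4 3], max=7
Drop 4: L rot1 at col 2 lands with bottom-row=6; cleared 0 line(s) (total 0); column heights now [6 7 9 7 3], max=9
Drop 5: S rot0 at col 0 lands with bottom-row=8; cleared 0 line(s) (total 0); column heights now [9 10 10 7 3], max=10

Answer: 9 10 10 7 3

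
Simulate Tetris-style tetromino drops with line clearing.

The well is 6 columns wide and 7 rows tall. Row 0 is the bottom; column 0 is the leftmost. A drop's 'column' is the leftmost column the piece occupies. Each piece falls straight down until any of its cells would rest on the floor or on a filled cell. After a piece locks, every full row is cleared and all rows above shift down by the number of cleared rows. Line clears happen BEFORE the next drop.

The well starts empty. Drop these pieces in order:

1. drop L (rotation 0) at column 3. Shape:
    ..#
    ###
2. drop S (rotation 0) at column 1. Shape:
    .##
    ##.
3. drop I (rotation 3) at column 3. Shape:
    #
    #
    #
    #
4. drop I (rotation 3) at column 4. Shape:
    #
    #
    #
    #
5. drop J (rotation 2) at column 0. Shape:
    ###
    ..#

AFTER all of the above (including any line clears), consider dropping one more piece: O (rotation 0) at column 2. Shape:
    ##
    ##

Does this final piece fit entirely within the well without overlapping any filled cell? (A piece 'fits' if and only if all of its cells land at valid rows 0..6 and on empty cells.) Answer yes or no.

Answer: no

Derivation:
Drop 1: L rot0 at col 3 lands with bottom-row=0; cleared 0 line(s) (total 0); column heights now [0 0 0 1 1 2], max=2
Drop 2: S rot0 at col 1 lands with bottom-row=0; cleared 0 line(s) (total 0); column heights now [0 1 2 2 1 2], max=2
Drop 3: I rot3 at col 3 lands with bottom-row=2; cleared 0 line(s) (total 0); column heights now [0 1 2 6 1 2], max=6
Drop 4: I rot3 at col 4 lands with bottom-row=1; cleared 0 line(s) (total 0); column heights now [0 1 2 6 5 2], max=6
Drop 5: J rot2 at col 0 lands with bottom-row=2; cleared 0 line(s) (total 0); column heights now [4 4 4 6 5 2], max=6
Test piece O rot0 at col 2 (width 2): heights before test = [4 4 4 6 5 2]; fits = False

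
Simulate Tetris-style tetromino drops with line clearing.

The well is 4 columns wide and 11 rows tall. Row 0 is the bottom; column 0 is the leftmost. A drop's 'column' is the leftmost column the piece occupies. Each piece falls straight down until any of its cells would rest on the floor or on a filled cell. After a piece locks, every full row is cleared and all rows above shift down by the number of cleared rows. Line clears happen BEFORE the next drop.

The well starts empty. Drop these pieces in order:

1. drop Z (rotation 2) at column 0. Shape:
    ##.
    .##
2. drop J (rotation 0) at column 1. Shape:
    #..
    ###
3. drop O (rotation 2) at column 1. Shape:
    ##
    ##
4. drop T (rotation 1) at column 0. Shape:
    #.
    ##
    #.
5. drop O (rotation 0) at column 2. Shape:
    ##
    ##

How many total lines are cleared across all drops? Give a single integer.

Answer: 1

Derivation:
Drop 1: Z rot2 at col 0 lands with bottom-row=0; cleared 0 line(s) (total 0); column heights now [2 2 1 0], max=2
Drop 2: J rot0 at col 1 lands with bottom-row=2; cleared 0 line(s) (total 0); column heights now [2 4 3 3], max=4
Drop 3: O rot2 at col 1 lands with bottom-row=4; cleared 0 line(s) (total 0); column heights now [2 6 6 3], max=6
Drop 4: T rot1 at col 0 lands with bottom-row=5; cleared 0 line(s) (total 0); column heights now [8 7 6 3], max=8
Drop 5: O rot0 at col 2 lands with bottom-row=6; cleared 1 line(s) (total 1); column heights now [7 6 7 7], max=7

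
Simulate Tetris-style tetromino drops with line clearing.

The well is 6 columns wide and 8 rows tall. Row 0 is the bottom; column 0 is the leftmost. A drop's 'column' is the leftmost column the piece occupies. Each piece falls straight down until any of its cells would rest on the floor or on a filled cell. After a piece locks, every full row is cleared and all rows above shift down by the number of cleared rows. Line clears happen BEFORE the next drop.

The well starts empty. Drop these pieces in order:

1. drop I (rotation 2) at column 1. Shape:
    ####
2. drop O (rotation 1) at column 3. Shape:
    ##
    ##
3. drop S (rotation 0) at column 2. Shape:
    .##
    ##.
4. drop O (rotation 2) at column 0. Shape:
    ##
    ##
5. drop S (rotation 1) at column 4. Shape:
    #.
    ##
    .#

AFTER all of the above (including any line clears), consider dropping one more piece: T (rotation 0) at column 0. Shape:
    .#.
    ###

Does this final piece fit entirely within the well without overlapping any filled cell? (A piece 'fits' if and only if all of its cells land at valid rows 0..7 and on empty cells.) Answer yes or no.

Answer: yes

Derivation:
Drop 1: I rot2 at col 1 lands with bottom-row=0; cleared 0 line(s) (total 0); column heights now [0 1 1 1 1 0], max=1
Drop 2: O rot1 at col 3 lands with bottom-row=1; cleared 0 line(s) (total 0); column heights now [0 1 1 3 3 0], max=3
Drop 3: S rot0 at col 2 lands with bottom-row=3; cleared 0 line(s) (total 0); column heights now [0 1 4 5 5 0], max=5
Drop 4: O rot2 at col 0 lands with bottom-row=1; cleared 0 line(s) (total 0); column heights now [3 3 4 5 5 0], max=5
Drop 5: S rot1 at col 4 lands with bottom-row=4; cleared 0 line(s) (total 0); column heights now [3 3 4 5 7 6], max=7
Test piece T rot0 at col 0 (width 3): heights before test = [3 3 4 5 7 6]; fits = True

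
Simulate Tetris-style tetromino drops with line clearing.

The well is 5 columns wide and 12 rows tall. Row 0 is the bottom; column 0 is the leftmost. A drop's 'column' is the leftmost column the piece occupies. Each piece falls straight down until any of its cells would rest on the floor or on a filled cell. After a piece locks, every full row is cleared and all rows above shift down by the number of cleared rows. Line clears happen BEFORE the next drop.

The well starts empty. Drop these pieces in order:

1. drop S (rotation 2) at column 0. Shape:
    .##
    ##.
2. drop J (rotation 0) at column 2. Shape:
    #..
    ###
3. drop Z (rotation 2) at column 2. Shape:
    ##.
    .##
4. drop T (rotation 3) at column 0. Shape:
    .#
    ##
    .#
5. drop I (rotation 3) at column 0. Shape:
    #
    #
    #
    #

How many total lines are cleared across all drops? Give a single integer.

Answer: 2

Derivation:
Drop 1: S rot2 at col 0 lands with bottom-row=0; cleared 0 line(s) (total 0); column heights now [1 2 2 0 0], max=2
Drop 2: J rot0 at col 2 lands with bottom-row=2; cleared 0 line(s) (total 0); column heights now [1 2 4 3 3], max=4
Drop 3: Z rot2 at col 2 lands with bottom-row=3; cleared 0 line(s) (total 0); column heights now [1 2 5 5 4], max=5
Drop 4: T rot3 at col 0 lands with bottom-row=2; cleared 1 line(s) (total 1); column heights now [1 4 4 4 3], max=4
Drop 5: I rot3 at col 0 lands with bottom-row=1; cleared 1 line(s) (total 2); column heights now [4 3 3 3 0], max=4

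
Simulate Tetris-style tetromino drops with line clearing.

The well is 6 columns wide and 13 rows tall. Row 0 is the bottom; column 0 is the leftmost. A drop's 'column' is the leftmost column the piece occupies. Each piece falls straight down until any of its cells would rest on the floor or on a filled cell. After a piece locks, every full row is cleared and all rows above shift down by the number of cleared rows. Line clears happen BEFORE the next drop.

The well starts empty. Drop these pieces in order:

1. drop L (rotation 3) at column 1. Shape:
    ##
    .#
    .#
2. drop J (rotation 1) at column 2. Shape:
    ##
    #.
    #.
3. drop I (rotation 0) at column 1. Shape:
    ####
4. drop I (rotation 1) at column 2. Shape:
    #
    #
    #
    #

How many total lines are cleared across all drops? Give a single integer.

Drop 1: L rot3 at col 1 lands with bottom-row=0; cleared 0 line(s) (total 0); column heights now [0 3 3 0 0 0], max=3
Drop 2: J rot1 at col 2 lands with bottom-row=3; cleared 0 line(s) (total 0); column heights now [0 3 6 6 0 0], max=6
Drop 3: I rot0 at col 1 lands with bottom-row=6; cleared 0 line(s) (total 0); column heights now [0 7 7 7 7 0], max=7
Drop 4: I rot1 at col 2 lands with bottom-row=7; cleared 0 line(s) (total 0); column heights now [0 7 11 7 7 0], max=11

Answer: 0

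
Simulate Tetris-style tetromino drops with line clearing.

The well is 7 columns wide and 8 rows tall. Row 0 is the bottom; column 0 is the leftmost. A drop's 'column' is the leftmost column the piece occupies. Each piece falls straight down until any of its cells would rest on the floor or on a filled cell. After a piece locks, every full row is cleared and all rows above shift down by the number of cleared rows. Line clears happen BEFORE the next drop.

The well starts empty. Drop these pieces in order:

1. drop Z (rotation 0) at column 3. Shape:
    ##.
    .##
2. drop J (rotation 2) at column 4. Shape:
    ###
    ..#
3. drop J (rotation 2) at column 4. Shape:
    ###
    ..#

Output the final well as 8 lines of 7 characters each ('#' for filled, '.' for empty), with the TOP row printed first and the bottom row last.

Drop 1: Z rot0 at col 3 lands with bottom-row=0; cleared 0 line(s) (total 0); column heights now [0 0 0 2 2 1 0], max=2
Drop 2: J rot2 at col 4 lands with bottom-row=1; cleared 0 line(s) (total 0); column heights now [0 0 0 2 3 3 3], max=3
Drop 3: J rot2 at col 4 lands with bottom-row=3; cleared 0 line(s) (total 0); column heights now [0 0 0 2 5 5 5], max=5

Answer: .......
.......
.......
....###
......#
....###
...##.#
....##.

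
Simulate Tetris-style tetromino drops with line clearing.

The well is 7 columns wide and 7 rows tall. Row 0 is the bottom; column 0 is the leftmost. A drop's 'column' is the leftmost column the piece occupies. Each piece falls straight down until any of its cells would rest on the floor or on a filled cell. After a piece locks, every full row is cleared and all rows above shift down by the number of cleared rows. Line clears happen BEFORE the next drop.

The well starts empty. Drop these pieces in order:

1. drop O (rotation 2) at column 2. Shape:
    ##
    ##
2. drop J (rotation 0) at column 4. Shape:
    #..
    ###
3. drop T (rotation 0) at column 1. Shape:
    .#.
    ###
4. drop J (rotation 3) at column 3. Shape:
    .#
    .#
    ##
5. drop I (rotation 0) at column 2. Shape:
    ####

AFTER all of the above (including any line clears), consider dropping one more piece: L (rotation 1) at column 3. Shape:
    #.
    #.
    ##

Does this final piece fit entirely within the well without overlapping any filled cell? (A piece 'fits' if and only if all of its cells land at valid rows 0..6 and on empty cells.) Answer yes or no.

Answer: no

Derivation:
Drop 1: O rot2 at col 2 lands with bottom-row=0; cleared 0 line(s) (total 0); column heights now [0 0 2 2 0 0 0], max=2
Drop 2: J rot0 at col 4 lands with bottom-row=0; cleared 0 line(s) (total 0); column heights now [0 0 2 2 2 1 1], max=2
Drop 3: T rot0 at col 1 lands with bottom-row=2; cleared 0 line(s) (total 0); column heights now [0 3 4 3 2 1 1], max=4
Drop 4: J rot3 at col 3 lands with bottom-row=3; cleared 0 line(s) (total 0); column heights now [0 3 4 4 6 1 1], max=6
Drop 5: I rot0 at col 2 lands with bottom-row=6; cleared 0 line(s) (total 0); column heights now [0 3 7 7 7 7 1], max=7
Test piece L rot1 at col 3 (width 2): heights before test = [0 3 7 7 7 7 1]; fits = False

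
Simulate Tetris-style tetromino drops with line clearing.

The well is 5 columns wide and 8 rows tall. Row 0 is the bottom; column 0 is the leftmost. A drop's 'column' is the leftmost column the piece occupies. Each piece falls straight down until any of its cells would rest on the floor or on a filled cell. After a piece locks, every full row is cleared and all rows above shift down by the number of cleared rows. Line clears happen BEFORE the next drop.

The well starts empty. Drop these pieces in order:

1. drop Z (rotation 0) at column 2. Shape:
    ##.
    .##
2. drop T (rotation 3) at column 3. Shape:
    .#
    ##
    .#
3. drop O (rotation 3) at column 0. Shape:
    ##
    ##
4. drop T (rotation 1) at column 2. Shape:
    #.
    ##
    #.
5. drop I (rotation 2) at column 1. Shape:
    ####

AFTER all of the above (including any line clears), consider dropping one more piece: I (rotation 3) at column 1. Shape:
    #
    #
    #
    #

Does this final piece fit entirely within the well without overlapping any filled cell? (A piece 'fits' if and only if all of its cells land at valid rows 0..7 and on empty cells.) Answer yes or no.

Drop 1: Z rot0 at col 2 lands with bottom-row=0; cleared 0 line(s) (total 0); column heights now [0 0 2 2 1], max=2
Drop 2: T rot3 at col 3 lands with bottom-row=1; cleared 0 line(s) (total 0); column heights now [0 0 2 3 4], max=4
Drop 3: O rot3 at col 0 lands with bottom-row=0; cleared 1 line(s) (total 1); column heights now [1 1 0 2 3], max=3
Drop 4: T rot1 at col 2 lands with bottom-row=1; cleared 0 line(s) (total 1); column heights now [1 1 4 3 3], max=4
Drop 5: I rot2 at col 1 lands with bottom-row=4; cleared 0 line(s) (total 1); column heights now [1 5 5 5 5], max=5
Test piece I rot3 at col 1 (width 1): heights before test = [1 5 5 5 5]; fits = False

Answer: no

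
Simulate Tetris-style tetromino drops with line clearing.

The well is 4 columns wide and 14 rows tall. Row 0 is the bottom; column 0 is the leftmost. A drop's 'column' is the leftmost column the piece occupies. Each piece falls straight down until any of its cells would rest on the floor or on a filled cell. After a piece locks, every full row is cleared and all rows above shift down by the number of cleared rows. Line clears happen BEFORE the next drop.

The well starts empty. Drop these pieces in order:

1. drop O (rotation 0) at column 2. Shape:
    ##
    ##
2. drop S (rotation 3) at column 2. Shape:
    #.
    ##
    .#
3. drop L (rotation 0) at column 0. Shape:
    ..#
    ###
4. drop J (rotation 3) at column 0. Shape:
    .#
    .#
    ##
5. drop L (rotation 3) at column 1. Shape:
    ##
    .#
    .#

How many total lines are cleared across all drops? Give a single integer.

Answer: 0

Derivation:
Drop 1: O rot0 at col 2 lands with bottom-row=0; cleared 0 line(s) (total 0); column heights now [0 0 2 2], max=2
Drop 2: S rot3 at col 2 lands with bottom-row=2; cleared 0 line(s) (total 0); column heights now [0 0 5 4], max=5
Drop 3: L rot0 at col 0 lands with bottom-row=5; cleared 0 line(s) (total 0); column heights now [6 6 7 4], max=7
Drop 4: J rot3 at col 0 lands with bottom-row=6; cleared 0 line(s) (total 0); column heights now [7 9 7 4], max=9
Drop 5: L rot3 at col 1 lands with bottom-row=7; cleared 0 line(s) (total 0); column heights now [7 10 10 4], max=10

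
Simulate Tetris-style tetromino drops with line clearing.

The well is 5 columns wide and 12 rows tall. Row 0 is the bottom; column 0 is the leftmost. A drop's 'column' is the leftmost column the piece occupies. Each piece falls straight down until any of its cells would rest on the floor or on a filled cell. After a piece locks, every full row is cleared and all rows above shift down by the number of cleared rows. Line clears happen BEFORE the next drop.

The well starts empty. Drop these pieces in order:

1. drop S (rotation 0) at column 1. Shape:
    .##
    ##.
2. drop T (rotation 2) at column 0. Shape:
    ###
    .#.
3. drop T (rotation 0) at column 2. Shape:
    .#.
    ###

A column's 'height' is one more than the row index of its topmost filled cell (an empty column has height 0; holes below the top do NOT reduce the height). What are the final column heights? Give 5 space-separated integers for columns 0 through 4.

Drop 1: S rot0 at col 1 lands with bottom-row=0; cleared 0 line(s) (total 0); column heights now [0 1 2 2 0], max=2
Drop 2: T rot2 at col 0 lands with bottom-row=1; cleared 0 line(s) (total 0); column heights now [3 3 3 2 0], max=3
Drop 3: T rot0 at col 2 lands with bottom-row=3; cleared 0 line(s) (total 0); column heights now [3 3 4 5 4], max=5

Answer: 3 3 4 5 4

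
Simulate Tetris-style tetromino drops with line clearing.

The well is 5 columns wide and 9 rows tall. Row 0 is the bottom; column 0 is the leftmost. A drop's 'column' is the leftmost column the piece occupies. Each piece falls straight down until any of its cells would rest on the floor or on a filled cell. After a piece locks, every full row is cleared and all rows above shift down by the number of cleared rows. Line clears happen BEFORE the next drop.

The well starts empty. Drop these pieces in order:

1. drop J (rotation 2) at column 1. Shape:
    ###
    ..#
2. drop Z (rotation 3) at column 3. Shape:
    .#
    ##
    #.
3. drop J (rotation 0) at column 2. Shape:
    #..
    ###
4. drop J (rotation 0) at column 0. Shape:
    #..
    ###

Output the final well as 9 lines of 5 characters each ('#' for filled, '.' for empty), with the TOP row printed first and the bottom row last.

Drop 1: J rot2 at col 1 lands with bottom-row=0; cleared 0 line(s) (total 0); column heights now [0 2 2 2 0], max=2
Drop 2: Z rot3 at col 3 lands with bottom-row=2; cleared 0 line(s) (total 0); column heights now [0 2 2 4 5], max=5
Drop 3: J rot0 at col 2 lands with bottom-row=5; cleared 0 line(s) (total 0); column heights now [0 2 7 6 6], max=7
Drop 4: J rot0 at col 0 lands with bottom-row=7; cleared 0 line(s) (total 0); column heights now [9 8 8 6 6], max=9

Answer: #....
###..
..#..
..###
....#
...##
...#.
.###.
...#.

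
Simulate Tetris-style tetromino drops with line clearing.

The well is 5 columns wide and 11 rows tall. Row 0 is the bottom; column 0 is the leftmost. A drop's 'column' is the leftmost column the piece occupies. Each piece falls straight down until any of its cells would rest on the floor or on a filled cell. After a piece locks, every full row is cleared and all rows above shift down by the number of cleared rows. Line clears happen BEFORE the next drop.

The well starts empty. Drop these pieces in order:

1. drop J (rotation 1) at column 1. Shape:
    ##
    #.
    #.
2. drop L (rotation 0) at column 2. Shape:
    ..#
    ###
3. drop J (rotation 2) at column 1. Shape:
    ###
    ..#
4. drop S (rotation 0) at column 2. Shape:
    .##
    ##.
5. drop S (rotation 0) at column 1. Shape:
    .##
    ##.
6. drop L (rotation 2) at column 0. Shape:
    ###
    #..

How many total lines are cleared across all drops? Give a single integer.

Answer: 0

Derivation:
Drop 1: J rot1 at col 1 lands with bottom-row=0; cleared 0 line(s) (total 0); column heights now [0 3 3 0 0], max=3
Drop 2: L rot0 at col 2 lands with bottom-row=3; cleared 0 line(s) (total 0); column heights now [0 3 4 4 5], max=5
Drop 3: J rot2 at col 1 lands with bottom-row=4; cleared 0 line(s) (total 0); column heights now [0 6 6 6 5], max=6
Drop 4: S rot0 at col 2 lands with bottom-row=6; cleared 0 line(s) (total 0); column heights now [0 6 7 8 8], max=8
Drop 5: S rot0 at col 1 lands with bottom-row=7; cleared 0 line(s) (total 0); column heights now [0 8 9 9 8], max=9
Drop 6: L rot2 at col 0 lands with bottom-row=8; cleared 0 line(s) (total 0); column heights now [10 10 10 9 8], max=10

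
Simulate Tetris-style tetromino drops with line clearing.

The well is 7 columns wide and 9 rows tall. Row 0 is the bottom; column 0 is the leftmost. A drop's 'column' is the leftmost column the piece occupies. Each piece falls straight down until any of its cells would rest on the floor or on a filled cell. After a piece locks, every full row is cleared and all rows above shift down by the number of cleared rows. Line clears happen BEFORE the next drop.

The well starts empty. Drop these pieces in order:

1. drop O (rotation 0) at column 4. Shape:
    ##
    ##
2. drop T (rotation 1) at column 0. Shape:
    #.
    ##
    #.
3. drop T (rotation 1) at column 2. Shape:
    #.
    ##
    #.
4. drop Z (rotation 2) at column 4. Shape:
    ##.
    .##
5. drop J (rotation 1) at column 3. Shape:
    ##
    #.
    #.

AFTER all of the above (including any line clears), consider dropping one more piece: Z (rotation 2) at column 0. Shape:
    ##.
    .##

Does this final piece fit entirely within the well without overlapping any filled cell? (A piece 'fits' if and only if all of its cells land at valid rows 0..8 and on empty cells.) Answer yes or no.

Drop 1: O rot0 at col 4 lands with bottom-row=0; cleared 0 line(s) (total 0); column heights now [0 0 0 0 2 2 0], max=2
Drop 2: T rot1 at col 0 lands with bottom-row=0; cleared 0 line(s) (total 0); column heights now [3 2 0 0 2 2 0], max=3
Drop 3: T rot1 at col 2 lands with bottom-row=0; cleared 0 line(s) (total 0); column heights now [3 2 3 2 2 2 0], max=3
Drop 4: Z rot2 at col 4 lands with bottom-row=2; cleared 0 line(s) (total 0); column heights now [3 2 3 2 4 4 3], max=4
Drop 5: J rot1 at col 3 lands with bottom-row=2; cleared 0 line(s) (total 0); column heights now [3 2 3 5 5 4 3], max=5
Test piece Z rot2 at col 0 (width 3): heights before test = [3 2 3 5 5 4 3]; fits = True

Answer: yes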